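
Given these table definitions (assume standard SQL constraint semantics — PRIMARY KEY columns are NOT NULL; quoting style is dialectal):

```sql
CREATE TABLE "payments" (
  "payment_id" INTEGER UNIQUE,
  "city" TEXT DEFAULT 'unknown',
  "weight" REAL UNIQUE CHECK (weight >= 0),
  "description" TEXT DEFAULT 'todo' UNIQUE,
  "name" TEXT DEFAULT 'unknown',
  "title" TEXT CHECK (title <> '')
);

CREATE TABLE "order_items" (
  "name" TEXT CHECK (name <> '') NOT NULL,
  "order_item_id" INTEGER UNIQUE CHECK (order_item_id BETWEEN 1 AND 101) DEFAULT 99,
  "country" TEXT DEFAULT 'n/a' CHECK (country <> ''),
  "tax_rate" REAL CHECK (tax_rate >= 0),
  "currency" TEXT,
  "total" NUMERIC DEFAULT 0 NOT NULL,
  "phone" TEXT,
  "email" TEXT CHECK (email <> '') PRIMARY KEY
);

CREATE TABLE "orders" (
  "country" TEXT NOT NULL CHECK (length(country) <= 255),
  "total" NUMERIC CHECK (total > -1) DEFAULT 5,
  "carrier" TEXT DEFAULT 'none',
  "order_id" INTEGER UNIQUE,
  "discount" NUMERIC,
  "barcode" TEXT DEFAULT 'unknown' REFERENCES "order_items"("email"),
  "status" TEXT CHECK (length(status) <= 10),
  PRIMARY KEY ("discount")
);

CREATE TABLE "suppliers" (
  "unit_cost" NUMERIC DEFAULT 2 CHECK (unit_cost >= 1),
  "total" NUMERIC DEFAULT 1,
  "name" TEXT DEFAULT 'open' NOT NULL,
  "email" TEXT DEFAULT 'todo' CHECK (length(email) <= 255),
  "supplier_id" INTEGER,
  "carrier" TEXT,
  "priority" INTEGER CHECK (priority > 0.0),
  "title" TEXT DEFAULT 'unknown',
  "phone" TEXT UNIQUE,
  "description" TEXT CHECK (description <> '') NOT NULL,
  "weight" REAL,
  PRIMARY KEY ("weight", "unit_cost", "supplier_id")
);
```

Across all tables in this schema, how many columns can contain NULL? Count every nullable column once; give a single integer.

payments: 6 nullable (payment_id, city, weight, description, name, title — PK none and explicit NOT NULL columns excluded).
order_items: 5 nullable (order_item_id, country, tax_rate, currency, phone — PK (email) and explicit NOT NULL columns excluded).
orders: 5 nullable (total, carrier, order_id, barcode, status — PK (discount) and explicit NOT NULL columns excluded).
suppliers: 6 nullable (total, email, carrier, priority, title, phone — PK (weight, unit_cost, supplier_id) and explicit NOT NULL columns excluded).
Total: 6 + 5 + 5 + 6 = 22.

22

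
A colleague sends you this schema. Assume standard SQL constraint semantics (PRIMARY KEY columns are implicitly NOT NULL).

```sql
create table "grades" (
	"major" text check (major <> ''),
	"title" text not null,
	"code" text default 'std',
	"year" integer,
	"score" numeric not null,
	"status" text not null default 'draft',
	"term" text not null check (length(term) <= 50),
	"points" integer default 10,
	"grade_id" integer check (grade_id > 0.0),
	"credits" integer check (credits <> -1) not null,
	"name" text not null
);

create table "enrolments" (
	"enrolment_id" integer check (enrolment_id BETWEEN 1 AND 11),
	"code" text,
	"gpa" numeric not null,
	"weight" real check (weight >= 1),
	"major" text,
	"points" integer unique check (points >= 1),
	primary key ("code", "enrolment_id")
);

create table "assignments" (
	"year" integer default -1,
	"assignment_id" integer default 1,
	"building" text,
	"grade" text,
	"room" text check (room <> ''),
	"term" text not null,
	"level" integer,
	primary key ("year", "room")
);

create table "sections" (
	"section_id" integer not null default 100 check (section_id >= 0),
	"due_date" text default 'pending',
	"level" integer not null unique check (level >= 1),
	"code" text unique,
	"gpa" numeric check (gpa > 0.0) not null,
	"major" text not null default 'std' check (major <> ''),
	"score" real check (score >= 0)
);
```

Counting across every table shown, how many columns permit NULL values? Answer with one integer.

15

grades: 5 nullable (major, code, year, points, grade_id — PK none and explicit NOT NULL columns excluded).
enrolments: 3 nullable (weight, major, points — PK (code, enrolment_id) and explicit NOT NULL columns excluded).
assignments: 4 nullable (assignment_id, building, grade, level — PK (year, room) and explicit NOT NULL columns excluded).
sections: 3 nullable (due_date, code, score — PK none and explicit NOT NULL columns excluded).
Total: 5 + 3 + 4 + 3 = 15.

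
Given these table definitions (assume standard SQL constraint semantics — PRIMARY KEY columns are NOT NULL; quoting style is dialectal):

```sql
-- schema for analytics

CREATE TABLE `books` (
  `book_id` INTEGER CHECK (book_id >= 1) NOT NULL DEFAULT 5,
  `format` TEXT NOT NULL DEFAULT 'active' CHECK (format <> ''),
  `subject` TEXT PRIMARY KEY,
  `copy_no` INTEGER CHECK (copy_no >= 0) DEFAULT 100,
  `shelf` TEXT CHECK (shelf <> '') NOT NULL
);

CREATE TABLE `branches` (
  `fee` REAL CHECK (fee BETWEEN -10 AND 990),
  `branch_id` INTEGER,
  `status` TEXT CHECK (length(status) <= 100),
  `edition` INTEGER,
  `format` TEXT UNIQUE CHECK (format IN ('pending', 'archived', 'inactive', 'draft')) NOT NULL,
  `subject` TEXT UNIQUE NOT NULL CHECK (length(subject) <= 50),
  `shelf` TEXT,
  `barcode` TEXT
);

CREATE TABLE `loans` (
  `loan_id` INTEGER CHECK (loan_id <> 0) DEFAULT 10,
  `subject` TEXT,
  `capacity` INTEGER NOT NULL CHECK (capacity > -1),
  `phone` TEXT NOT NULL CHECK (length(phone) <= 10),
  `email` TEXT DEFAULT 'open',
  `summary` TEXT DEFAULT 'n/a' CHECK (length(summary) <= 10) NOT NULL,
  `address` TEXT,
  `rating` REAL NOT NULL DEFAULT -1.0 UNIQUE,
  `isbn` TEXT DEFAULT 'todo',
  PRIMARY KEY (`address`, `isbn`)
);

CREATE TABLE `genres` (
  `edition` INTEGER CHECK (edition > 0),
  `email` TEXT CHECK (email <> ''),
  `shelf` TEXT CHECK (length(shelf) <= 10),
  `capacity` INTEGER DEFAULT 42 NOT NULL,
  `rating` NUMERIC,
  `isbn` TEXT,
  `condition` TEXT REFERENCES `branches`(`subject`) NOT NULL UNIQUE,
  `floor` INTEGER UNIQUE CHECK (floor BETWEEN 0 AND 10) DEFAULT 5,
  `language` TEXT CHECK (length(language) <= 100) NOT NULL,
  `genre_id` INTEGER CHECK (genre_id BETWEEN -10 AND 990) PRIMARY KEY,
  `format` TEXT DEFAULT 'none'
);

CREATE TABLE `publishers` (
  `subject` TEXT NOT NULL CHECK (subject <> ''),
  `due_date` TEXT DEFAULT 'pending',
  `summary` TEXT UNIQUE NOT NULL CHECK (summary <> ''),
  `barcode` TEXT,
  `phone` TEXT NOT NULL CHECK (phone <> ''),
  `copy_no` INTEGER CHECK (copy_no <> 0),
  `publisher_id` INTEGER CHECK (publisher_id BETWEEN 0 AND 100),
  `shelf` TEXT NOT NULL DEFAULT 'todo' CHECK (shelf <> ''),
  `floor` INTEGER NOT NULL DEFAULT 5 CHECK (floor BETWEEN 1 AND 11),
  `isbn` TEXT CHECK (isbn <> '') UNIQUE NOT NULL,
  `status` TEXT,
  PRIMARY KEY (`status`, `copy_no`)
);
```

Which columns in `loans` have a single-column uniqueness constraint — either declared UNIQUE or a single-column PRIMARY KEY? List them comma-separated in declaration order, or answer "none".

rating

- loan_id: no UNIQUE or single-column PK constraint.
- subject: no UNIQUE or single-column PK constraint.
- capacity: no UNIQUE or single-column PK constraint.
- phone: no UNIQUE or single-column PK constraint.
- email: no UNIQUE or single-column PK constraint.
- summary: no UNIQUE or single-column PK constraint.
- address: part of a composite PRIMARY KEY — only the tuple is unique, not this column on its own.
- rating: declared UNIQUE → unique.
- isbn: part of a composite PRIMARY KEY — only the tuple is unique, not this column on its own.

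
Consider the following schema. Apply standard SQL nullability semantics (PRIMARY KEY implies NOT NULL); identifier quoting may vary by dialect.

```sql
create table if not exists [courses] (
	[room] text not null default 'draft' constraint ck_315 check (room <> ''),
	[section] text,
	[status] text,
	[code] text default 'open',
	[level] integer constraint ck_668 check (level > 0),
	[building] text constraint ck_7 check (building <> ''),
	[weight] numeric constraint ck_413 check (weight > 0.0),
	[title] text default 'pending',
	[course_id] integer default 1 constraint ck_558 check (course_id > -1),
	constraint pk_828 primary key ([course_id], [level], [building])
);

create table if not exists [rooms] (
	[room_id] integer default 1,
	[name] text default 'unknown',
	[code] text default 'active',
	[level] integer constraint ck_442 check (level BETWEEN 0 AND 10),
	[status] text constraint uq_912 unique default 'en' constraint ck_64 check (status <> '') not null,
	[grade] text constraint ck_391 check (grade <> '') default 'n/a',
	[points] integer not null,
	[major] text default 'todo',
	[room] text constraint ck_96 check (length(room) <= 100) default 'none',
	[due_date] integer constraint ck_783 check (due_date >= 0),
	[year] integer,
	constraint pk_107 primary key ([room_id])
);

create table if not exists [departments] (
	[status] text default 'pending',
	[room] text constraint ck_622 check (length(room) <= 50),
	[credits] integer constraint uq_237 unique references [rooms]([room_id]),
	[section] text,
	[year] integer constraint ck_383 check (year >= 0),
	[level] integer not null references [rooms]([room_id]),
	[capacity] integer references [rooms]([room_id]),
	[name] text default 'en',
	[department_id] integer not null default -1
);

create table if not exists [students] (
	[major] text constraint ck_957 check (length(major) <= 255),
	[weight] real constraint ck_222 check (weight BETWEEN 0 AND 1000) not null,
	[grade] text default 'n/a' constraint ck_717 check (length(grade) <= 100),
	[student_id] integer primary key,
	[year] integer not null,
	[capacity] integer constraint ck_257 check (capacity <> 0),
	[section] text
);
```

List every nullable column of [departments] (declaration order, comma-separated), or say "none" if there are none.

status, room, credits, section, year, capacity, name

- status: DEFAULT only fills an omitted column; an explicit NULL is still allowed → nullable.
- room: CHECK does not forbid NULL (a CHECK constraint passes when its expression is NULL) → nullable.
- credits: a foreign key column may be NULL unless separately constrained → nullable.
- section: no NOT NULL constraint applies → nullable.
- year: CHECK does not forbid NULL (a CHECK constraint passes when its expression is NULL) → nullable.
- level: declared NOT NULL → not nullable.
- capacity: a foreign key column may be NULL unless separately constrained → nullable.
- name: DEFAULT only fills an omitted column; an explicit NULL is still allowed → nullable.
- department_id: declared NOT NULL → not nullable.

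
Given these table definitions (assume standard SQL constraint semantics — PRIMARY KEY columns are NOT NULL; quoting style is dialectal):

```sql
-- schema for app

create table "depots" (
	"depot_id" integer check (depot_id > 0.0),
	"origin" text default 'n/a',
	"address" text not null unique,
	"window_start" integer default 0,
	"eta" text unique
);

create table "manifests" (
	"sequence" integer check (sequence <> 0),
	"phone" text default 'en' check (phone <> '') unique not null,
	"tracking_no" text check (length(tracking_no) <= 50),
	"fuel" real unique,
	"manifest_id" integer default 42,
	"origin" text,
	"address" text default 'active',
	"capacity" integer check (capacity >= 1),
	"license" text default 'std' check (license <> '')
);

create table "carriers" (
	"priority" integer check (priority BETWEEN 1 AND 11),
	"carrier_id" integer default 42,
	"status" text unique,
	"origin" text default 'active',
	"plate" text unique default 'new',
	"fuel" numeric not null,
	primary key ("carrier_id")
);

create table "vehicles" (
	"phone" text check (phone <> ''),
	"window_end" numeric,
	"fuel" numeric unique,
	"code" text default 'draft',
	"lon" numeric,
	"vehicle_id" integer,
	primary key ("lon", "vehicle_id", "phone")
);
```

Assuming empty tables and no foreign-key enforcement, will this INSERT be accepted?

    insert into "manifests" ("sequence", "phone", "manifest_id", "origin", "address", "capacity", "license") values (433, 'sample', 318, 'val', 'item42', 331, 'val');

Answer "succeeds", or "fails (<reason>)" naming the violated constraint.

succeeds

NOT NULL columns: phone is supplied.
CHECK constraints: 433 satisfies (sequence <> 0); 'sample' satisfies (phone <> ''); 331 satisfies (capacity >= 1); 'val' satisfies (license <> '').
No constraint is violated.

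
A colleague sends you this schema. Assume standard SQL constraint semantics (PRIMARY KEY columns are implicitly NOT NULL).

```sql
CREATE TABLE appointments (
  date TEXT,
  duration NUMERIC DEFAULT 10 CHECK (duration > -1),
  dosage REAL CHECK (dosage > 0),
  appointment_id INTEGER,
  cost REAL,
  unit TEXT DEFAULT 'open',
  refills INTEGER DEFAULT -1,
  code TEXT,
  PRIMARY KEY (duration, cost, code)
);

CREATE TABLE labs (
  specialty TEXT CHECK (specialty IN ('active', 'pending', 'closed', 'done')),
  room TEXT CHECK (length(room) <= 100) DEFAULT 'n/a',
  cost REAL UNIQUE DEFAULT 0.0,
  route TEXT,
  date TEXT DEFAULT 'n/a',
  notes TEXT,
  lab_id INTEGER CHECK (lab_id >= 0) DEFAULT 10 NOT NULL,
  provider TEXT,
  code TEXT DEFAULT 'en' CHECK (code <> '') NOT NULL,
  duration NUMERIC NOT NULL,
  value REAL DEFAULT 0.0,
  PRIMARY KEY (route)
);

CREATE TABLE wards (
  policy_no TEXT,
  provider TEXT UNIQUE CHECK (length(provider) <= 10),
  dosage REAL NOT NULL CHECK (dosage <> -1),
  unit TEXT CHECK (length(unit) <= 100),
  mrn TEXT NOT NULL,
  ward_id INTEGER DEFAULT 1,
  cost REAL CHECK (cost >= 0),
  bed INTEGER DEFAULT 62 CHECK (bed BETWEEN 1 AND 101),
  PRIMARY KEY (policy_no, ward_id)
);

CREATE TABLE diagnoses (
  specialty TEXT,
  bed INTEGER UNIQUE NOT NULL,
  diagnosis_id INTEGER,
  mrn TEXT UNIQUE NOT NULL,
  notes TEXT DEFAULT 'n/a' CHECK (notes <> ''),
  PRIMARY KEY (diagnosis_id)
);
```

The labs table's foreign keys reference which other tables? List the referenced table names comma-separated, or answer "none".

none

No column in labs has a REFERENCES clause.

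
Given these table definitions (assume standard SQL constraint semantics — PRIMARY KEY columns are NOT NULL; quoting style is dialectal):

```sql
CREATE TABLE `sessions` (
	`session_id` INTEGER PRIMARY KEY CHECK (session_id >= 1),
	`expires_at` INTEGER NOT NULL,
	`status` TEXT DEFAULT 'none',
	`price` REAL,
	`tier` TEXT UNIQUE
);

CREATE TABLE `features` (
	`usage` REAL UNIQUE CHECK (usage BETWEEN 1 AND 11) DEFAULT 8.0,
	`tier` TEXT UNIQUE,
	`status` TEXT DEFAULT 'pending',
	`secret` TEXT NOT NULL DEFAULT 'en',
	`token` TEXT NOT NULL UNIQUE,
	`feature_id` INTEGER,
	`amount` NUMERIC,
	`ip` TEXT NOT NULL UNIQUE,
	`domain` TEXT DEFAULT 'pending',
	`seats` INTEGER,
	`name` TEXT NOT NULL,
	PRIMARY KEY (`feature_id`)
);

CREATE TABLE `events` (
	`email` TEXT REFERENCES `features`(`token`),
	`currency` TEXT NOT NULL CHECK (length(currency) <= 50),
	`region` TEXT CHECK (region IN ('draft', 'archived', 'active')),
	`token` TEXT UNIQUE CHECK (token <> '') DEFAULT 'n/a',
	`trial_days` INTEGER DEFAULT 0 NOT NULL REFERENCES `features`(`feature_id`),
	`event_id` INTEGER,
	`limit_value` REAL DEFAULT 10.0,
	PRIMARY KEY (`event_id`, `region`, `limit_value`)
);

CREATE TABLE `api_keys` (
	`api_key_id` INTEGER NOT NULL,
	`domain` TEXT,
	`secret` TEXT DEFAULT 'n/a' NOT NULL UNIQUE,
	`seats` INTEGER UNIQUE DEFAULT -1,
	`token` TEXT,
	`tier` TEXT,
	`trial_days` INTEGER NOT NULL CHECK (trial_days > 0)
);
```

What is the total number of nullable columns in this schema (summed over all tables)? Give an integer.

15

sessions: 3 nullable (status, price, tier — PK (session_id) and explicit NOT NULL columns excluded).
features: 6 nullable (usage, tier, status, amount, domain, seats — PK (feature_id) and explicit NOT NULL columns excluded).
events: 2 nullable (email, token — PK (event_id, region, limit_value) and explicit NOT NULL columns excluded).
api_keys: 4 nullable (domain, seats, token, tier — PK none and explicit NOT NULL columns excluded).
Total: 3 + 6 + 2 + 4 = 15.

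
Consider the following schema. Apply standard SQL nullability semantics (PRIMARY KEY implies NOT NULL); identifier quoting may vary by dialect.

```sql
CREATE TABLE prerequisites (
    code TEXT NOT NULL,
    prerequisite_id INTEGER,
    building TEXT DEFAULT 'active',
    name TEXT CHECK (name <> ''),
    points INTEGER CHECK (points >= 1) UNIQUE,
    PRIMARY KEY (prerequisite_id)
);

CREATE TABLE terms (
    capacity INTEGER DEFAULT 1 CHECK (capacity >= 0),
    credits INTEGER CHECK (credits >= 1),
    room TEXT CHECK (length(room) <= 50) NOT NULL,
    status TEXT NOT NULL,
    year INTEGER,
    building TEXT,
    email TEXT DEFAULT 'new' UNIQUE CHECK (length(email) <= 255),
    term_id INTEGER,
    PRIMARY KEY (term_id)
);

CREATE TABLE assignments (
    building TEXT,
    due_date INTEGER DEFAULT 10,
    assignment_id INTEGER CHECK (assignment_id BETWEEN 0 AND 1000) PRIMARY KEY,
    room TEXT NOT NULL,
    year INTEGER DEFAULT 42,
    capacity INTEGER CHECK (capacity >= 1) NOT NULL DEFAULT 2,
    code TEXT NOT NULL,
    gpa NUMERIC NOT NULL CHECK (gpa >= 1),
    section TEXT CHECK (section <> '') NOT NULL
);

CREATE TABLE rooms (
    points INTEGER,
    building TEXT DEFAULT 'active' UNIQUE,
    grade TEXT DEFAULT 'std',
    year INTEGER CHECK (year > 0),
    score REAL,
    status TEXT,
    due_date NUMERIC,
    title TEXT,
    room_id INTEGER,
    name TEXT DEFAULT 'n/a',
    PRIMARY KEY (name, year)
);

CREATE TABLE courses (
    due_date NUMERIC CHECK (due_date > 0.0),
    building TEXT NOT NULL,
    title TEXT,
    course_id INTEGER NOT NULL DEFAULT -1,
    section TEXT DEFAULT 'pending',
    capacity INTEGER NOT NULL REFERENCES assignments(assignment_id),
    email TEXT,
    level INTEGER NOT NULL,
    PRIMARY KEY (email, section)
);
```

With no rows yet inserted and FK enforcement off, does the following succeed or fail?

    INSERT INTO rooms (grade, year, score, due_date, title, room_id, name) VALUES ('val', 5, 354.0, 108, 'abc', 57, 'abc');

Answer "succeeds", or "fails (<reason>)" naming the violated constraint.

succeeds

NOT NULL columns: name is supplied; year is supplied.
CHECK constraints: 5 satisfies (year > 0).
No constraint is violated.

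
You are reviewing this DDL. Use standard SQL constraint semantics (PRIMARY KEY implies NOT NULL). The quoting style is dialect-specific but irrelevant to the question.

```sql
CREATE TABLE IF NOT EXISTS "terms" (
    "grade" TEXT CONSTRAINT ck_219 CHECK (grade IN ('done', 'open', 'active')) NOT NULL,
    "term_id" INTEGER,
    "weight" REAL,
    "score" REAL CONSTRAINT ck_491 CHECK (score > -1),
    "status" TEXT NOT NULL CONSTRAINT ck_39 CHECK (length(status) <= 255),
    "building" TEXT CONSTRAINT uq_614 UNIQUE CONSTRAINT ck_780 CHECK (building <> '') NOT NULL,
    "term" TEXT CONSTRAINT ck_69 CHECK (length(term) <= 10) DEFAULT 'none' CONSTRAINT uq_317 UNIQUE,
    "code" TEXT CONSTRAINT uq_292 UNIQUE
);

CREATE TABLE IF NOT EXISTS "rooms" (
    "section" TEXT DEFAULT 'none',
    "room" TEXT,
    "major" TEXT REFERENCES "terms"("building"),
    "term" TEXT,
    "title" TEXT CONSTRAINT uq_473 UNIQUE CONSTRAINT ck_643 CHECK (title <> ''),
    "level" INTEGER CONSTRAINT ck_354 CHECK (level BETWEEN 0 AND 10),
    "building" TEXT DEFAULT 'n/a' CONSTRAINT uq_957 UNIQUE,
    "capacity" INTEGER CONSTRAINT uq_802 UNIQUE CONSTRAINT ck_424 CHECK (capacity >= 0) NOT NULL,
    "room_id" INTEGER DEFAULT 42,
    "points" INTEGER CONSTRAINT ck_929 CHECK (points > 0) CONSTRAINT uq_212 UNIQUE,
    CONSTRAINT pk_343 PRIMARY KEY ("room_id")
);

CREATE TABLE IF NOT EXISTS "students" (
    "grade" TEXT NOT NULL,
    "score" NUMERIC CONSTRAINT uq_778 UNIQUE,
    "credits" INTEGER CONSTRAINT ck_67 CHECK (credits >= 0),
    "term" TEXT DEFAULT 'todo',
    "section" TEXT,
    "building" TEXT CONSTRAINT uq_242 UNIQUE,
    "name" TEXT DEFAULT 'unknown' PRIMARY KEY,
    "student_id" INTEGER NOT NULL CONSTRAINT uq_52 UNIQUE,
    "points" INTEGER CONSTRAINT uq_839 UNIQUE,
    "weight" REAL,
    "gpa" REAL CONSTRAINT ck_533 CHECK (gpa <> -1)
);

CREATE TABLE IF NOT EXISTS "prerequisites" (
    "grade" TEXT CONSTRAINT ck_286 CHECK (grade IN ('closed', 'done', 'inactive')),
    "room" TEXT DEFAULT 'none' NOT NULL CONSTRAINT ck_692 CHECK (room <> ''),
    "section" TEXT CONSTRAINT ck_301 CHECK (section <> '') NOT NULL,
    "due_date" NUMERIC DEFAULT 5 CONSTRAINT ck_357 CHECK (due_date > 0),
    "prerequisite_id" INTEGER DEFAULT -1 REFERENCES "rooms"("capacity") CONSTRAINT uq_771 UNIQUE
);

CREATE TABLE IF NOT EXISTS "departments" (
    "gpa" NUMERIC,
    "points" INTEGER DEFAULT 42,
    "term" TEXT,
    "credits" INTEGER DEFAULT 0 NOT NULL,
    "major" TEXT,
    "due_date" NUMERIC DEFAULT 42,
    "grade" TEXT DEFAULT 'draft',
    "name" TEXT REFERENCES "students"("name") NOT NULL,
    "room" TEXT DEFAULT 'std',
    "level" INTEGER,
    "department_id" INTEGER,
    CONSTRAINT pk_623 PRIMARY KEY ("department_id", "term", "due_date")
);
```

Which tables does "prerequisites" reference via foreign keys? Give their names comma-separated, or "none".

- prerequisite_id REFERENCES rooms(capacity).

rooms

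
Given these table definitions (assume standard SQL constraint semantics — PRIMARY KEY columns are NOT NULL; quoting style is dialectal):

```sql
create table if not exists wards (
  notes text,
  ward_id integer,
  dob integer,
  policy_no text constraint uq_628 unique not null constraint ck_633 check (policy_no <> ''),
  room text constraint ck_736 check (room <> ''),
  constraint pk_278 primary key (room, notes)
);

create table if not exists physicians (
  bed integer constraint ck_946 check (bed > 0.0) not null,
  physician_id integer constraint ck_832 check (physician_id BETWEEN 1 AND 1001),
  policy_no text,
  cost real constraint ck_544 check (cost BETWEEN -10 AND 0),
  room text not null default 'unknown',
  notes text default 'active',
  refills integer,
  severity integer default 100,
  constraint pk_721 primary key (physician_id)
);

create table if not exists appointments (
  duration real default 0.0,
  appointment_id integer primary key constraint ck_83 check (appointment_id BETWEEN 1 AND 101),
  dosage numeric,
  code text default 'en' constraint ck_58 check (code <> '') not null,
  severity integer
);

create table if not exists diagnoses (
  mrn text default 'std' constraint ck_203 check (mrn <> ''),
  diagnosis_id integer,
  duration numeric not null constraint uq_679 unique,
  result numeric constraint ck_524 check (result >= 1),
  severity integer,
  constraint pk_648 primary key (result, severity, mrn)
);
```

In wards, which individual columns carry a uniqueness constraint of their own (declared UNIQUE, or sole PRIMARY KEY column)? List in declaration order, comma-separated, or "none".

- notes: part of a composite PRIMARY KEY — only the tuple is unique, not this column on its own.
- ward_id: no UNIQUE or single-column PK constraint.
- dob: no UNIQUE or single-column PK constraint.
- policy_no: declared UNIQUE → unique.
- room: part of a composite PRIMARY KEY — only the tuple is unique, not this column on its own.

policy_no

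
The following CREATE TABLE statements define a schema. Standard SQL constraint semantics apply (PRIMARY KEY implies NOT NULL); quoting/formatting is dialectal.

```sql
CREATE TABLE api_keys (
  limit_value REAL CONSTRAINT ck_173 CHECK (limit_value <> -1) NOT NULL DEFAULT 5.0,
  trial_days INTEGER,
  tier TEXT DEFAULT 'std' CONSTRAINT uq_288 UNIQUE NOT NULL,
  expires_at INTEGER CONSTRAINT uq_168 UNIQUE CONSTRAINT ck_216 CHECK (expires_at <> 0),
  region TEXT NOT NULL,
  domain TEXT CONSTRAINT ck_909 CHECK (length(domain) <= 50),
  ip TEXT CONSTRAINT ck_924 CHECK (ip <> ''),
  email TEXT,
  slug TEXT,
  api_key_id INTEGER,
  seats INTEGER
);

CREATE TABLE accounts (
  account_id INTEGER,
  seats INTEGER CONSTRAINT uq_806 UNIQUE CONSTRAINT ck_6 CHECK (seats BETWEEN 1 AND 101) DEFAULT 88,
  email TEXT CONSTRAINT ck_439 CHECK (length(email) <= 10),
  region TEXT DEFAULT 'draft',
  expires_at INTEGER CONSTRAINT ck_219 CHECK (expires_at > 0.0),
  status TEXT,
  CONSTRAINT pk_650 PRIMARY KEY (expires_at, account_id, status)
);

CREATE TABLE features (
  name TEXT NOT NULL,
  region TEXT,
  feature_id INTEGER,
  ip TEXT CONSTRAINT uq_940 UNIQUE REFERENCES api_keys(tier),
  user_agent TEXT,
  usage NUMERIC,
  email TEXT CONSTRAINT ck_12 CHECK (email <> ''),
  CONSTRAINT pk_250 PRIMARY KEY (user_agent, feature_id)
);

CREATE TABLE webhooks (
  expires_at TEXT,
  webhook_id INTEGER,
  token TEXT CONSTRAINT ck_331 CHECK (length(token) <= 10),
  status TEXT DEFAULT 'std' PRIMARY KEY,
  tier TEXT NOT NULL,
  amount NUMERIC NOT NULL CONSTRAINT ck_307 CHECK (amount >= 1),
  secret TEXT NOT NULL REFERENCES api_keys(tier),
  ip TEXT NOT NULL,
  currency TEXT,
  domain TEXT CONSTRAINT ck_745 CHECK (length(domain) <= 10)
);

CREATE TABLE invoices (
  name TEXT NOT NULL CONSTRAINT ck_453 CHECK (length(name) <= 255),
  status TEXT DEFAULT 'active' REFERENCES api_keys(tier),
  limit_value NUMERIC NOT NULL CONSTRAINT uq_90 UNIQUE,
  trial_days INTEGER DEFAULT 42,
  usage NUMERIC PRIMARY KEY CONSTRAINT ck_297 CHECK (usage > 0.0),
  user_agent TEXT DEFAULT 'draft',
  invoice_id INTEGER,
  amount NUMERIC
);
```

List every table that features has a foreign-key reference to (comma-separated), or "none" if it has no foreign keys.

api_keys

- ip REFERENCES api_keys(tier).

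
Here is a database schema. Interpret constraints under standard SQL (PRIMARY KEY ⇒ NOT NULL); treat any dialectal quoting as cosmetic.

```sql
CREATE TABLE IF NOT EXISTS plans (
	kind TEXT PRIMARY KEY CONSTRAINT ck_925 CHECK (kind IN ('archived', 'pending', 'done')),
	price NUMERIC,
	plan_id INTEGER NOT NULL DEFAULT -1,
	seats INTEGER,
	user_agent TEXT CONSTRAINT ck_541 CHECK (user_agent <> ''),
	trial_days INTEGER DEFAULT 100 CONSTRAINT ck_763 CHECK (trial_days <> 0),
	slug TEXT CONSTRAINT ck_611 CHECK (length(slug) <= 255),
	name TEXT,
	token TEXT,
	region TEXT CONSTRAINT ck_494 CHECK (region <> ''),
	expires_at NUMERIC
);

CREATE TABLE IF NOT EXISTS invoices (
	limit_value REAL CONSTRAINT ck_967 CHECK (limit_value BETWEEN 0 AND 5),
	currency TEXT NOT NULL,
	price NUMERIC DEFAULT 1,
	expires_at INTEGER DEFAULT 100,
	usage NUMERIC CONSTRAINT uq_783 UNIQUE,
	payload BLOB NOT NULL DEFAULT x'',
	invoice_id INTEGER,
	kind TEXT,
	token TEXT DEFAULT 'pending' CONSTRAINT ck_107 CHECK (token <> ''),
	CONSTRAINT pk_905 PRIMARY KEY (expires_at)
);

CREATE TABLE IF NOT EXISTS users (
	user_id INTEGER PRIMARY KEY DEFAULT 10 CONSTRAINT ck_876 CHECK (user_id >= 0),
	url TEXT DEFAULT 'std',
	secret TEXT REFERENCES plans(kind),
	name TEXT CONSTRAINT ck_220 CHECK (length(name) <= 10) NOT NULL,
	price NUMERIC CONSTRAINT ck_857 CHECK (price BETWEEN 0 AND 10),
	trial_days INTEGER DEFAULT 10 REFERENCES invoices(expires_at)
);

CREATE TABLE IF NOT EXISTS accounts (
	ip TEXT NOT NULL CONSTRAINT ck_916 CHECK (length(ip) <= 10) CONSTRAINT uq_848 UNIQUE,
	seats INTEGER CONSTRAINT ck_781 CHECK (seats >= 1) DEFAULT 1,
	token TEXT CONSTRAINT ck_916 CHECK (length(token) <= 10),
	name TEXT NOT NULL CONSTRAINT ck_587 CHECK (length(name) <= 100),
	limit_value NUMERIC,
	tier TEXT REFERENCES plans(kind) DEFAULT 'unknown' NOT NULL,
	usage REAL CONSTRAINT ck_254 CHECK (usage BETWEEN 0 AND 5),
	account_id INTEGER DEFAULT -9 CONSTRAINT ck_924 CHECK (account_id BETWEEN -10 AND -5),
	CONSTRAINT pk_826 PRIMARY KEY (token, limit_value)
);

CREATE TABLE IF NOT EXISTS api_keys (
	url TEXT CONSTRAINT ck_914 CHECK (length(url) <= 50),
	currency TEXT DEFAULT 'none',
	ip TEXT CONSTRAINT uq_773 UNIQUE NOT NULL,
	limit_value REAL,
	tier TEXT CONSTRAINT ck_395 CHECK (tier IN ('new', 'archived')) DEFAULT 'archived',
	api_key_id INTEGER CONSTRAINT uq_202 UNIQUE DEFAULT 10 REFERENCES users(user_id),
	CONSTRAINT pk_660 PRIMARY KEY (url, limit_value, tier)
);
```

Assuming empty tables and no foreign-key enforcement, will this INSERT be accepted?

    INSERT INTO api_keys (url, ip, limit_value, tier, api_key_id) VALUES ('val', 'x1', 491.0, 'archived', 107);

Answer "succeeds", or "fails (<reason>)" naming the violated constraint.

succeeds

NOT NULL columns: ip is supplied; limit_value is supplied; tier is supplied; url is supplied.
CHECK constraints: 'val' satisfies (length(url) <= 50); 'archived' satisfies (tier IN ('new', 'archived')).
No constraint is violated.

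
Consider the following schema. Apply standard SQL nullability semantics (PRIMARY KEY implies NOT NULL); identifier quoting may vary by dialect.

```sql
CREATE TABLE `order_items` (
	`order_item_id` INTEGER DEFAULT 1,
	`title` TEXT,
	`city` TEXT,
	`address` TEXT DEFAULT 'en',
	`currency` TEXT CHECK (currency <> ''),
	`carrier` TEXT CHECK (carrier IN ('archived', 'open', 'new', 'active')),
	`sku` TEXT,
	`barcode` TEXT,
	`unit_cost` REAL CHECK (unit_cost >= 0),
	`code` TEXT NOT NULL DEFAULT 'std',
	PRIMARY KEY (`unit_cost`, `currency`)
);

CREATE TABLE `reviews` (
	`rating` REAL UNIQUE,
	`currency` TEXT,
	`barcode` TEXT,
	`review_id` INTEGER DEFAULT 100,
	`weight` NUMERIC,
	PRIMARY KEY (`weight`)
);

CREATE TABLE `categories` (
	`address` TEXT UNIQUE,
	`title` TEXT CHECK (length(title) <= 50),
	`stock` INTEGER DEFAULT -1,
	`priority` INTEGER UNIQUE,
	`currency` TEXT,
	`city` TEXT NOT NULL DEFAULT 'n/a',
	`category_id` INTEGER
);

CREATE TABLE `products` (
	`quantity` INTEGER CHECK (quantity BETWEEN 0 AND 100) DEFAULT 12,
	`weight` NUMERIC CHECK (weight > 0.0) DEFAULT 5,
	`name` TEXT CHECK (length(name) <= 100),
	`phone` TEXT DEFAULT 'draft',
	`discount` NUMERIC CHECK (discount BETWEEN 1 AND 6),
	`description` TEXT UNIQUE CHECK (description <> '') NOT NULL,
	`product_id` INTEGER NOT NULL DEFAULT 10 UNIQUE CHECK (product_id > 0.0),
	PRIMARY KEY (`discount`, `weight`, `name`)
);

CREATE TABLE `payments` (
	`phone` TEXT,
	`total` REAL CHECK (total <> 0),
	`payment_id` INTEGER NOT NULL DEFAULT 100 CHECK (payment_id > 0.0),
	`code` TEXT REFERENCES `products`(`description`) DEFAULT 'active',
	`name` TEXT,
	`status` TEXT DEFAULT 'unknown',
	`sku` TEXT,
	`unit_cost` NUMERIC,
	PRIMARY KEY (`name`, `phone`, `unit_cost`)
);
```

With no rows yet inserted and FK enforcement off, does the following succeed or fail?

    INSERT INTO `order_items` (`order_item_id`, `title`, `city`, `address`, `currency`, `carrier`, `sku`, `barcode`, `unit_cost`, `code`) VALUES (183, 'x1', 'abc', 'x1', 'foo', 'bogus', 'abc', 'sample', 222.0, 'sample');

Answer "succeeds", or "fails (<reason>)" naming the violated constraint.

fails (CHECK on carrier)

The value 'bogus' for carrier violates CHECK (carrier IN ('archived', 'open', 'new', 'active')).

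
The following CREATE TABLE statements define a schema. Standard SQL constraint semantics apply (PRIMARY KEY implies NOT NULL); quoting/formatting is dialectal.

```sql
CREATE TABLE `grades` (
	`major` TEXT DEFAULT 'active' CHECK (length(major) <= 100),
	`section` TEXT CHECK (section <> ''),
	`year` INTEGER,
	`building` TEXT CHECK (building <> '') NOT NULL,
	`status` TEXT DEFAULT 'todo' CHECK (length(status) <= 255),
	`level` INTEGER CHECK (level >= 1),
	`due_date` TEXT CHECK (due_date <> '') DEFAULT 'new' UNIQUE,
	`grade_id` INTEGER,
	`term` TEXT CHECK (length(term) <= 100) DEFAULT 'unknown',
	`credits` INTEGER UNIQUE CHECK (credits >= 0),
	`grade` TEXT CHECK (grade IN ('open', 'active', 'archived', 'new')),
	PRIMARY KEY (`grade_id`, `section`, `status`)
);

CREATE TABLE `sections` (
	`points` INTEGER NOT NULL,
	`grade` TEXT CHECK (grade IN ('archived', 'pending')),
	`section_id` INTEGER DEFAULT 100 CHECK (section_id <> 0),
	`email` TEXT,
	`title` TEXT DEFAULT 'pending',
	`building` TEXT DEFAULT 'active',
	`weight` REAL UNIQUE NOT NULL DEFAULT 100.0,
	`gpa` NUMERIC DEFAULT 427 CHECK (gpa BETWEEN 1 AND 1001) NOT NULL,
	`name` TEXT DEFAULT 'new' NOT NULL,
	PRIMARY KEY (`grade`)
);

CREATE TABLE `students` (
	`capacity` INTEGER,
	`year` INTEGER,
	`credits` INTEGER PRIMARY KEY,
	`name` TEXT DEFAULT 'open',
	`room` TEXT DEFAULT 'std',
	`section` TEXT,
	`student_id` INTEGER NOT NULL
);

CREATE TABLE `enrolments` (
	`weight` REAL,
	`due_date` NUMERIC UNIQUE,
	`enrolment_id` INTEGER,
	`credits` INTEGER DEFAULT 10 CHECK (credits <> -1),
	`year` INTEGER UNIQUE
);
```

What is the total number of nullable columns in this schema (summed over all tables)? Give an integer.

grades: 7 nullable (major, year, level, due_date, term, credits, grade — PK (grade_id, section, status) and explicit NOT NULL columns excluded).
sections: 4 nullable (section_id, email, title, building — PK (grade) and explicit NOT NULL columns excluded).
students: 5 nullable (capacity, year, name, room, section — PK (credits) and explicit NOT NULL columns excluded).
enrolments: 5 nullable (weight, due_date, enrolment_id, credits, year — PK none and explicit NOT NULL columns excluded).
Total: 7 + 4 + 5 + 5 = 21.

21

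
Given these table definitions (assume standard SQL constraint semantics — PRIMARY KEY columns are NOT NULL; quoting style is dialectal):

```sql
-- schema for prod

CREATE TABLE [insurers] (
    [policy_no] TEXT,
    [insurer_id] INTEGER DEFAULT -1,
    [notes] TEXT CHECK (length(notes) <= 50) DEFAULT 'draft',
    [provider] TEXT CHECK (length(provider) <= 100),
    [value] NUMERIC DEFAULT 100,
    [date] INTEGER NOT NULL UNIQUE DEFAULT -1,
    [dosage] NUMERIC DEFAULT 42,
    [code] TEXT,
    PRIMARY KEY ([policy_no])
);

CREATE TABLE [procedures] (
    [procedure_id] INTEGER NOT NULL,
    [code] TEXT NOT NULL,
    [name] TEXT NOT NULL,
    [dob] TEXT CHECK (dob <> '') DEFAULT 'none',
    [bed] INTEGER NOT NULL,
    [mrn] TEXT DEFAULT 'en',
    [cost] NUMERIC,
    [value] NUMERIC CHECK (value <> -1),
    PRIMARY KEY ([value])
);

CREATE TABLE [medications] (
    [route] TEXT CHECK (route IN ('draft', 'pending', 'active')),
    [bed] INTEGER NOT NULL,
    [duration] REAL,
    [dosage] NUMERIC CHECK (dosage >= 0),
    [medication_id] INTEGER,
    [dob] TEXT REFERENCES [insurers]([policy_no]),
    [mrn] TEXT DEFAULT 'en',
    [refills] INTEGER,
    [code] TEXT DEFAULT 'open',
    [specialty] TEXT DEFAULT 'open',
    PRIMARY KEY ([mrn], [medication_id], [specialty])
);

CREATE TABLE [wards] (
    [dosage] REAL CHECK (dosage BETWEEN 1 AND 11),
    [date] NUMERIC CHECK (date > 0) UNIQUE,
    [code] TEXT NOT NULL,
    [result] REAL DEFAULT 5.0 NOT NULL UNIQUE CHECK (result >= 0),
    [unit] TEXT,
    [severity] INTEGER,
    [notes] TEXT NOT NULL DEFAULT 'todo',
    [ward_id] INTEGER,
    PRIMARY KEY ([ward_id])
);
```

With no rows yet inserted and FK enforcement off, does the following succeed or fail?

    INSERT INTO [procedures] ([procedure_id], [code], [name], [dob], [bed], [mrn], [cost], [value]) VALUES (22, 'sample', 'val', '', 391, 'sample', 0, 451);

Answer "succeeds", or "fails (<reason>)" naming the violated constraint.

The value '' for dob violates CHECK (dob <> '').

fails (CHECK on dob)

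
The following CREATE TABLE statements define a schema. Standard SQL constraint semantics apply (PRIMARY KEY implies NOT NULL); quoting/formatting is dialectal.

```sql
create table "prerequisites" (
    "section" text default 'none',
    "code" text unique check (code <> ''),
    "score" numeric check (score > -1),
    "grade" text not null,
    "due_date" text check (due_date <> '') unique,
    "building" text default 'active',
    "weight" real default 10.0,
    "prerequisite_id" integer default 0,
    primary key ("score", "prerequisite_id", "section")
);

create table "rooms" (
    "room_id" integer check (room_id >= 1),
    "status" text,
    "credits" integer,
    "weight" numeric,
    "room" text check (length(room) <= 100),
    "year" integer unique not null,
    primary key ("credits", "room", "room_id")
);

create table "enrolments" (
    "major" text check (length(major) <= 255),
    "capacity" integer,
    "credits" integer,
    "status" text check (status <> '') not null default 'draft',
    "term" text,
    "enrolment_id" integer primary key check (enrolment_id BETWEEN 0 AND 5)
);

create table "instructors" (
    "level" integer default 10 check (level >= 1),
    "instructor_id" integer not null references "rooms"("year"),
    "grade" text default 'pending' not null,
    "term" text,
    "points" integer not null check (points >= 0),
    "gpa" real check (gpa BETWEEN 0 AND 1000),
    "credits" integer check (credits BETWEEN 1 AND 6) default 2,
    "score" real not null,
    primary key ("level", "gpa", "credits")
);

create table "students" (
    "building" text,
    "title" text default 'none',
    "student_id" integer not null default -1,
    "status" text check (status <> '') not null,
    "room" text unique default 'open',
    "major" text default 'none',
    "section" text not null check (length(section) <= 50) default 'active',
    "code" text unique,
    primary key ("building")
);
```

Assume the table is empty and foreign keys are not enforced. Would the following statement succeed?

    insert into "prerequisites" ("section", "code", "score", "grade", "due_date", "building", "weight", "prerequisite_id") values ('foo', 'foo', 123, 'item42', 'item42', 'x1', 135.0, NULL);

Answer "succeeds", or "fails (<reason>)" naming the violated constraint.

prerequisite_id is explicitly set to NULL, but prerequisite_id is part of the PRIMARY KEY (implied NOT NULL).

fails (NOT NULL on prerequisite_id)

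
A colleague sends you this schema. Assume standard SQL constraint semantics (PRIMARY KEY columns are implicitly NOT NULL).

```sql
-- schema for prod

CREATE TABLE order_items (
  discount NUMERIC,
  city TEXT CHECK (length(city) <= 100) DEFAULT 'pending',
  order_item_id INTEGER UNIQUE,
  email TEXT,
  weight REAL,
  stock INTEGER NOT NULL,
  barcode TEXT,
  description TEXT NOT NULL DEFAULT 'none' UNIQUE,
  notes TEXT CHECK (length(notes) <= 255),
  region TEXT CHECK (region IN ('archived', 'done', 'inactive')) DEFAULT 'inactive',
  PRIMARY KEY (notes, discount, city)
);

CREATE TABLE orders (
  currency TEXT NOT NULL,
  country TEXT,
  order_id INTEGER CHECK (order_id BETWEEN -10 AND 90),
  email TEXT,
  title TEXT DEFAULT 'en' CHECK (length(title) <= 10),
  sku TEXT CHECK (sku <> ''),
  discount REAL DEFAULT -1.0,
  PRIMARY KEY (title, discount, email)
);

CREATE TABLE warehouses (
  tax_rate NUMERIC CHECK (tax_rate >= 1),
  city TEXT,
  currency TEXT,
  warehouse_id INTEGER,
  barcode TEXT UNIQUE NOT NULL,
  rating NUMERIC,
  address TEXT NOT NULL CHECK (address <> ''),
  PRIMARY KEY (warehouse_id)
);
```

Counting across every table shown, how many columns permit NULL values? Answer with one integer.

order_items: 5 nullable (order_item_id, email, weight, barcode, region — PK (notes, discount, city) and explicit NOT NULL columns excluded).
orders: 3 nullable (country, order_id, sku — PK (title, discount, email) and explicit NOT NULL columns excluded).
warehouses: 4 nullable (tax_rate, city, currency, rating — PK (warehouse_id) and explicit NOT NULL columns excluded).
Total: 5 + 3 + 4 = 12.

12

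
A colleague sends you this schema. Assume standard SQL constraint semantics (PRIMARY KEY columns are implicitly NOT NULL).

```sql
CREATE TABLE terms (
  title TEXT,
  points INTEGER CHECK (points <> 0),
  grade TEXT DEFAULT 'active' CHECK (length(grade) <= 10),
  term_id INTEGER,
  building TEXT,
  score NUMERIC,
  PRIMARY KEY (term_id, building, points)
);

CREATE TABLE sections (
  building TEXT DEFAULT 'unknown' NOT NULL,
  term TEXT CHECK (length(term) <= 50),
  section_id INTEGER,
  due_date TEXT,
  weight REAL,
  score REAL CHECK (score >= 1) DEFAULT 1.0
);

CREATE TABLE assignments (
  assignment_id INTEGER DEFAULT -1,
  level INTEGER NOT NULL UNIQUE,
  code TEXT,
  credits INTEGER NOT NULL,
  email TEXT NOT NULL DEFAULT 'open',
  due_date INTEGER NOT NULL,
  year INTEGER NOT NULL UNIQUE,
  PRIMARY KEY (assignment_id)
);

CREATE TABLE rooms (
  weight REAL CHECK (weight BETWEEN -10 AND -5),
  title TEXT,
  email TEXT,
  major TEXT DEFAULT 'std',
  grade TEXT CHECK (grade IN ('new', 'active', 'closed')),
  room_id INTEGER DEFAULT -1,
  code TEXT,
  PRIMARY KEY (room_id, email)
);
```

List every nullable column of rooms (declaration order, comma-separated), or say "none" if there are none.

- weight: CHECK does not forbid NULL (a CHECK constraint passes when its expression is NULL) → nullable.
- title: no NOT NULL constraint applies → nullable.
- email: part of the PRIMARY KEY, which implies NOT NULL → not nullable.
- major: DEFAULT only fills an omitted column; an explicit NULL is still allowed → nullable.
- grade: CHECK does not forbid NULL (a CHECK constraint passes when its expression is NULL) → nullable.
- room_id: part of the PRIMARY KEY, which implies NOT NULL → not nullable.
- code: no NOT NULL constraint applies → nullable.

weight, title, major, grade, code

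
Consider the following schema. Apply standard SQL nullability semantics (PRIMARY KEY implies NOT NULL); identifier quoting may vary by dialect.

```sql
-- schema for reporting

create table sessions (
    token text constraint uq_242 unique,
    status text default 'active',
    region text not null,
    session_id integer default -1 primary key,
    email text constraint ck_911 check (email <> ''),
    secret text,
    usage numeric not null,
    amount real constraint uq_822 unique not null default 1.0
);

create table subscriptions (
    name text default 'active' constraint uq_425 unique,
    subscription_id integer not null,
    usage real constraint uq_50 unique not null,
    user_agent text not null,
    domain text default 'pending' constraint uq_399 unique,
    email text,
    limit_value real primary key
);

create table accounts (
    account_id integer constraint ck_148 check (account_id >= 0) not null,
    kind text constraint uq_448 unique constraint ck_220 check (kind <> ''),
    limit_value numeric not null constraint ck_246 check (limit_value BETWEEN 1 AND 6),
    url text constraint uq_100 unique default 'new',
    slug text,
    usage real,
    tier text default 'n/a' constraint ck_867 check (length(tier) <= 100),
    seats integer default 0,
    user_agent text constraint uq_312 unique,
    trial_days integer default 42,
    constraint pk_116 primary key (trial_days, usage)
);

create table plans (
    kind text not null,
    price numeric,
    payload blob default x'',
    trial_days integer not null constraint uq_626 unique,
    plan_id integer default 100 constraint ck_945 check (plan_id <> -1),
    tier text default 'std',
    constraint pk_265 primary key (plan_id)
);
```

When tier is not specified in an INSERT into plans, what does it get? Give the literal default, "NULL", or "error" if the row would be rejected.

tier has an explicit DEFAULT 'std'.
When the column is omitted from an INSERT, that default is used.

'std'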